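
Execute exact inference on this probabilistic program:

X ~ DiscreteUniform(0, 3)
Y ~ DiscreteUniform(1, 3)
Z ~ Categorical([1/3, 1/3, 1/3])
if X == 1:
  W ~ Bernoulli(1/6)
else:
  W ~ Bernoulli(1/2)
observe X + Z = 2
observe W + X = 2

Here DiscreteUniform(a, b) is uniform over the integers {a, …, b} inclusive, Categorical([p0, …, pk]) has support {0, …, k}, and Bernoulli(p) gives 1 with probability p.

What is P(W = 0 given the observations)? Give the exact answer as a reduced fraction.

P(W = 0 | obs) = 3/4

Enumerate traces; 6 have nonzero weight after conditioning:
  (X=1, Y=1, Z=1, W=1) weight 1/216
  (X=1, Y=2, Z=1, W=1) weight 1/216
  (X=1, Y=3, Z=1, W=1) weight 1/216
  (X=2, Y=1, Z=0, W=0) weight 1/72
  (X=2, Y=2, Z=0, W=0) weight 1/72
  (X=2, Y=3, Z=0, W=0) weight 1/72
Group by W:
  weight(W=0) = 1/24
  weight(W=1) = 1/72
Total weight = 1/24 + 1/72 = 1/18
P(W=0 | obs) = 1/24 / 1/18 = 3/4
P(W=1 | obs) = 1/72 / 1/18 = 1/4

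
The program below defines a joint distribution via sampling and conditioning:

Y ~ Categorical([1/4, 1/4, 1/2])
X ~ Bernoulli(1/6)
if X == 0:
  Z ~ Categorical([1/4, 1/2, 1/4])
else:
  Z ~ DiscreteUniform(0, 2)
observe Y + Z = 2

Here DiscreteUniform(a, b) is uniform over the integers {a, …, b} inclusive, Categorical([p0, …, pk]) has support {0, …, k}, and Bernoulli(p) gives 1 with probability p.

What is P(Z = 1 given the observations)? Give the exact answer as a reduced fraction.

P(Z = 1 | obs) = 34/91

Enumerate traces; 6 have nonzero weight after conditioning:
  (Y=0, X=0, Z=2) weight 5/96
  (Y=0, X=1, Z=2) weight 1/72
  (Y=1, X=0, Z=1) weight 5/48
  (Y=1, X=1, Z=1) weight 1/72
  (Y=2, X=0, Z=0) weight 5/48
  (Y=2, X=1, Z=0) weight 1/36
Group by Z:
  weight(Z=0) = 19/144
  weight(Z=1) = 17/144
  weight(Z=2) = 19/288
Total weight = 19/144 + 17/144 + 19/288 = 91/288
P(Z=0 | obs) = 19/144 / 91/288 = 38/91
P(Z=1 | obs) = 17/144 / 91/288 = 34/91
P(Z=2 | obs) = 19/288 / 91/288 = 19/91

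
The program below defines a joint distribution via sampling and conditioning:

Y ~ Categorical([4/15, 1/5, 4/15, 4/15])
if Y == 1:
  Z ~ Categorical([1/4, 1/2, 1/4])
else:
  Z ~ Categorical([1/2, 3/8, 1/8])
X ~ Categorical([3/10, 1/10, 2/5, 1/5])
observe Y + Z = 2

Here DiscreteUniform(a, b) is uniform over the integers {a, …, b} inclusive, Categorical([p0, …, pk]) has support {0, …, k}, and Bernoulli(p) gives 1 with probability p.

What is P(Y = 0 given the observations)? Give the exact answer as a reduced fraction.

Enumerate traces; 12 have nonzero weight after conditioning:
  (Y=0, Z=2, X=0) weight 1/100
  (Y=0, Z=2, X=1) weight 1/300
  (Y=0, Z=2, X=2) weight 1/75
  (Y=0, Z=2, X=3) weight 1/150
  (Y=1, Z=1, X=0) weight 3/100
  (Y=1, Z=1, X=1) weight 1/100
  (Y=1, Z=1, X=2) weight 1/25
  (Y=1, Z=1, X=3) weight 1/50
  (Y=2, Z=0, X=0) weight 1/25
  … 3 more
Group by Y:
  weight(Y=0) = 1/30
  weight(Y=1) = 1/10
  weight(Y=2) = 2/15
Total weight = 1/30 + 1/10 + 2/15 = 4/15
P(Y=0 | obs) = 1/30 / 4/15 = 1/8
P(Y=1 | obs) = 1/10 / 4/15 = 3/8
P(Y=2 | obs) = 2/15 / 4/15 = 1/2

P(Y = 0 | obs) = 1/8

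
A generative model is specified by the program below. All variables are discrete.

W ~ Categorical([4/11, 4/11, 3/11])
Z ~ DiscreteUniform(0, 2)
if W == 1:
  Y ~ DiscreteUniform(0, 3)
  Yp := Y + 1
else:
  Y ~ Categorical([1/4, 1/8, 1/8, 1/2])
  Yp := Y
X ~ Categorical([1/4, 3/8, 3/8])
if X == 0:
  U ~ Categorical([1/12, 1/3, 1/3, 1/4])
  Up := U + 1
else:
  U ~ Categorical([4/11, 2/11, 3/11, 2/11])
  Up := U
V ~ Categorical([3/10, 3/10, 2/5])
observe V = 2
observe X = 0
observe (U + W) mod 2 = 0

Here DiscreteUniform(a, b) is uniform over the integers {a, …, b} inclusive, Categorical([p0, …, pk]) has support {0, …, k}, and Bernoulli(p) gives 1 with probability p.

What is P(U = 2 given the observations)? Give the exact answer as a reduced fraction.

Enumerate traces; 72 have nonzero weight after conditioning:
  (W=0, Z=0, Y=0, X=0, U=0, V=2) weight 1/3960
  (W=0, Z=0, Y=0, X=0, U=2, V=2) weight 1/990
  (W=0, Z=0, Y=1, X=0, U=0, V=2) weight 1/7920
  (W=0, Z=0, Y=1, X=0, U=2, V=2) weight 1/1980
  (W=0, Z=0, Y=2, X=0, U=0, V=2) weight 1/7920
  (W=0, Z=0, Y=2, X=0, U=2, V=2) weight 1/1980
  (W=0, Z=0, Y=3, X=0, U=0, V=2) weight 1/1980
  (W=0, Z=0, Y=3, X=0, U=2, V=2) weight 1/495
  (W=1, Z=0, Y=0, X=0, U=1, V=2) weight 1/990
  (W=1, Z=0, Y=0, X=0, U=3, V=2) weight 1/1320
  … 62 more
Group by U:
  weight(U=0) = 7/1320
  weight(U=1) = 2/165
  weight(U=2) = 7/330
  weight(U=3) = 1/110
Total weight = 7/1320 + 2/165 + 7/330 + 1/110 = 21/440
P(U=0 | obs) = 7/1320 / 21/440 = 1/9
P(U=1 | obs) = 2/165 / 21/440 = 16/63
P(U=2 | obs) = 7/330 / 21/440 = 4/9
P(U=3 | obs) = 1/110 / 21/440 = 4/21

P(U = 2 | obs) = 4/9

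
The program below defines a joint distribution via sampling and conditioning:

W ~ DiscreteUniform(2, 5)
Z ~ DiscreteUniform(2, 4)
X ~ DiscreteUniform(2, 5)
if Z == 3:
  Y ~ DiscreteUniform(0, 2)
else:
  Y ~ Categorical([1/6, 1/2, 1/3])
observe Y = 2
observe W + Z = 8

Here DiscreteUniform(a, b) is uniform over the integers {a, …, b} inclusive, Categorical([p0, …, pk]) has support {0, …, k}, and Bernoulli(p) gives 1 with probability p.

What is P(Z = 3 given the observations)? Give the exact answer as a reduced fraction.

P(Z = 3 | obs) = 1/2

Enumerate traces; 8 have nonzero weight after conditioning:
  (W=4, Z=4, X=2, Y=2) weight 1/144
  (W=4, Z=4, X=3, Y=2) weight 1/144
  (W=4, Z=4, X=4, Y=2) weight 1/144
  (W=4, Z=4, X=5, Y=2) weight 1/144
  (W=5, Z=3, X=2, Y=2) weight 1/144
  (W=5, Z=3, X=3, Y=2) weight 1/144
  (W=5, Z=3, X=4, Y=2) weight 1/144
  (W=5, Z=3, X=5, Y=2) weight 1/144
Group by Z:
  weight(Z=3) = 1/36
  weight(Z=4) = 1/36
Total weight = 1/36 + 1/36 = 1/18
P(Z=3 | obs) = 1/36 / 1/18 = 1/2
P(Z=4 | obs) = 1/36 / 1/18 = 1/2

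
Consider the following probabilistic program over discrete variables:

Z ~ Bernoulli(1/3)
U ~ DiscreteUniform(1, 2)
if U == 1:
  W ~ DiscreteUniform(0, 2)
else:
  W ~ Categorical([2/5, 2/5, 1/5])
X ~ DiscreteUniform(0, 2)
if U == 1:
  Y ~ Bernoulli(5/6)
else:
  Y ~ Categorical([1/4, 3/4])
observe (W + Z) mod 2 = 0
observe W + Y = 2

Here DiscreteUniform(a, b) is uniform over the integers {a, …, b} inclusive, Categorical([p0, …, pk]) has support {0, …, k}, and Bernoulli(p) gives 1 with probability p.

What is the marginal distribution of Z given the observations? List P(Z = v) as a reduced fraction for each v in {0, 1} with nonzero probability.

Enumerate traces; 12 have nonzero weight after conditioning:
  (Z=0, U=1, W=2, X=0, Y=0) weight 1/162
  (Z=0, U=1, W=2, X=1, Y=0) weight 1/162
  (Z=0, U=1, W=2, X=2, Y=0) weight 1/162
  (Z=0, U=2, W=2, X=0, Y=0) weight 1/180
  (Z=0, U=2, W=2, X=1, Y=0) weight 1/180
  (Z=0, U=2, W=2, X=2, Y=0) weight 1/180
  (Z=1, U=1, W=1, X=0, Y=1) weight 5/324
  (Z=1, U=1, W=1, X=1, Y=1) weight 5/324
  … 4 more
Group by Z:
  weight(Z=0) = 19/540
  weight(Z=1) = 13/135
Total weight = 19/540 + 13/135 = 71/540
P(Z=0 | obs) = 19/540 / 71/540 = 19/71
P(Z=1 | obs) = 13/135 / 71/540 = 52/71

P(Z=0) = 19/71, P(Z=1) = 52/71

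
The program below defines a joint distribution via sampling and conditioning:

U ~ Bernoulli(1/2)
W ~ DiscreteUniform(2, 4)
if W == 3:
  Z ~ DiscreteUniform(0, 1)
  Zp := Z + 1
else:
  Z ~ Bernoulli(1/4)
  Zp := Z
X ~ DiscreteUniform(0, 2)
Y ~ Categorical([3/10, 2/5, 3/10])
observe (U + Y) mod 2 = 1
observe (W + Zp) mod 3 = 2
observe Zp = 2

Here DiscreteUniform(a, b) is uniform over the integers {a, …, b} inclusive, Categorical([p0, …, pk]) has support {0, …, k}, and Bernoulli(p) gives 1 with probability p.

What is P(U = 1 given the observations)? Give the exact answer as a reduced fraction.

Enumerate traces; 9 have nonzero weight after conditioning:
  (U=0, W=3, Z=1, X=0, Y=1) weight 1/90
  (U=0, W=3, Z=1, X=1, Y=1) weight 1/90
  (U=0, W=3, Z=1, X=2, Y=1) weight 1/90
  (U=1, W=3, Z=1, X=0, Y=0) weight 1/120
  (U=1, W=3, Z=1, X=0, Y=2) weight 1/120
  (U=1, W=3, Z=1, X=1, Y=0) weight 1/120
  (U=1, W=3, Z=1, X=1, Y=2) weight 1/120
  (U=1, W=3, Z=1, X=2, Y=0) weight 1/120
  … 1 more
Group by U:
  weight(U=0) = 1/30
  weight(U=1) = 1/20
Total weight = 1/30 + 1/20 = 1/12
P(U=0 | obs) = 1/30 / 1/12 = 2/5
P(U=1 | obs) = 1/20 / 1/12 = 3/5

P(U = 1 | obs) = 3/5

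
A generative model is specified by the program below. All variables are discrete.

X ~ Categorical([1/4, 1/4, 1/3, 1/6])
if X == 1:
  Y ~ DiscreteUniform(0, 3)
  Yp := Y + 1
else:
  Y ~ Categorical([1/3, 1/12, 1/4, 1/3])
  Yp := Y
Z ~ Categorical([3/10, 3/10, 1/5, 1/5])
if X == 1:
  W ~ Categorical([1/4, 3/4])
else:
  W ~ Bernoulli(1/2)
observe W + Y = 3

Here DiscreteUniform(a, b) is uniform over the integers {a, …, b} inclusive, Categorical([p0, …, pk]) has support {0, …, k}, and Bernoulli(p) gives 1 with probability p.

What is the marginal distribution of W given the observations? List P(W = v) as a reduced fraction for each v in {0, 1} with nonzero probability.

Enumerate traces; 32 have nonzero weight after conditioning:
  (X=0, Y=2, Z=0, W=1) weight 3/320
  (X=0, Y=2, Z=1, W=1) weight 3/320
  (X=0, Y=2, Z=2, W=1) weight 1/160
  (X=0, Y=2, Z=3, W=1) weight 1/160
  (X=0, Y=3, Z=0, W=0) weight 1/80
  (X=0, Y=3, Z=1, W=0) weight 1/80
  (X=0, Y=3, Z=2, W=0) weight 1/120
  (X=0, Y=3, Z=3, W=0) weight 1/120
  … 24 more
Group by W:
  weight(W=0) = 9/64
  weight(W=1) = 9/64
Total weight = 9/64 + 9/64 = 9/32
P(W=0 | obs) = 9/64 / 9/32 = 1/2
P(W=1 | obs) = 9/64 / 9/32 = 1/2

P(W=0) = 1/2, P(W=1) = 1/2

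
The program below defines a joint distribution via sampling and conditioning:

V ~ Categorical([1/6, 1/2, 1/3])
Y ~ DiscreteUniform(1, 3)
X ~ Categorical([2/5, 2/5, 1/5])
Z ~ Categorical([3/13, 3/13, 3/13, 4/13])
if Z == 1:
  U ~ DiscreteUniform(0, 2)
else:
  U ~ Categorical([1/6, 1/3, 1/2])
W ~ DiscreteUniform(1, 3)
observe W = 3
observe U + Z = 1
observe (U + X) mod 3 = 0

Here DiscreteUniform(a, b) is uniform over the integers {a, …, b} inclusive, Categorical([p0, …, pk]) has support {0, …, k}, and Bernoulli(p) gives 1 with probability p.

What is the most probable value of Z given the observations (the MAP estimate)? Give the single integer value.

Enumerate traces; 18 have nonzero weight after conditioning:
  (V=0, Y=1, X=0, Z=1, U=0, W=3) weight 1/1755
  (V=0, Y=1, X=2, Z=0, U=1, W=3) weight 1/3510
  (V=0, Y=2, X=0, Z=1, U=0, W=3) weight 1/1755
  (V=0, Y=2, X=2, Z=0, U=1, W=3) weight 1/3510
  (V=0, Y=3, X=0, Z=1, U=0, W=3) weight 1/1755
  (V=0, Y=3, X=2, Z=0, U=1, W=3) weight 1/3510
  (V=1, Y=1, X=0, Z=1, U=0, W=3) weight 1/585
  (V=1, Y=1, X=2, Z=0, U=1, W=3) weight 1/1170
  … 10 more
Group by Z:
  weight(Z=0) = 1/195
  weight(Z=1) = 2/195
Total weight = 1/195 + 2/195 = 1/65
P(Z=0 | obs) = 1/195 / 1/65 = 1/3
P(Z=1 | obs) = 2/195 / 1/65 = 2/3
argmax = 1

argmax_v P(Z = v | obs) = 1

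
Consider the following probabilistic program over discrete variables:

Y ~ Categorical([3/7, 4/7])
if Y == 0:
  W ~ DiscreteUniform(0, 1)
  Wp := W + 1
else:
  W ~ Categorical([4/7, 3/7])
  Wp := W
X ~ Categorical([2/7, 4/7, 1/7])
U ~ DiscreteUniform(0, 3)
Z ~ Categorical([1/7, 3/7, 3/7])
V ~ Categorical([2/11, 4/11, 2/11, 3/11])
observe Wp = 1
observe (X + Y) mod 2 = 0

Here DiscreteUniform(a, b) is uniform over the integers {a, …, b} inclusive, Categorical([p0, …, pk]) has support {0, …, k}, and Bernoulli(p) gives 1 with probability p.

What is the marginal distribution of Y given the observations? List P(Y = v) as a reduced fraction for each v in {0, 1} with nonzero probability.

Enumerate traces; 144 have nonzero weight after conditioning:
  (Y=0, W=0, X=0, U=0, Z=0, V=0) weight 3/7546
  (Y=0, W=0, X=0, U=0, Z=0, V=1) weight 3/3773
  (Y=0, W=0, X=0, U=0, Z=0, V=2) weight 3/7546
  (Y=0, W=0, X=0, U=0, Z=0, V=3) weight 9/15092
  (Y=0, W=0, X=0, U=0, Z=1, V=0) weight 9/7546
  (Y=0, W=0, X=0, U=0, Z=1, V=1) weight 9/3773
  (Y=0, W=0, X=0, U=0, Z=1, V=2) weight 9/7546
  (Y=0, W=0, X=0, U=0, Z=1, V=3) weight 27/15092
  (Y=1, W=1, X=1, U=0, Z=0, V=0) weight 24/26411
  … 135 more
Group by Y:
  weight(Y=0) = 9/98
  weight(Y=1) = 48/343
Total weight = 9/98 + 48/343 = 159/686
P(Y=0 | obs) = 9/98 / 159/686 = 21/53
P(Y=1 | obs) = 48/343 / 159/686 = 32/53

P(Y=0) = 21/53, P(Y=1) = 32/53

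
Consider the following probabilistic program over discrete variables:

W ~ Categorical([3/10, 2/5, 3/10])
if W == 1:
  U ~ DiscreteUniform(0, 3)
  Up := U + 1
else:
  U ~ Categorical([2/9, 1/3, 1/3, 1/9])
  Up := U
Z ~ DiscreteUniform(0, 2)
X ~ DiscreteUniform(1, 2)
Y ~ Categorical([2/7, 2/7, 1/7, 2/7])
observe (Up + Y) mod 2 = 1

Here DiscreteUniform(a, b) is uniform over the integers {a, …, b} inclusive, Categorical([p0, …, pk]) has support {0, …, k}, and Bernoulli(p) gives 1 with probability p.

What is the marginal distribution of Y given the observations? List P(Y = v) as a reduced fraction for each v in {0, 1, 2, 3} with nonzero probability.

Enumerate traces; 144 have nonzero weight after conditioning:
  (W=0, U=0, Z=0, X=1, Y=1) weight 1/315
  (W=0, U=0, Z=0, X=1, Y=3) weight 1/315
  (W=0, U=0, Z=0, X=2, Y=1) weight 1/315
  (W=0, U=0, Z=0, X=2, Y=3) weight 1/315
  (W=0, U=0, Z=1, X=1, Y=1) weight 1/315
  (W=0, U=0, Z=1, X=1, Y=3) weight 1/315
  (W=0, U=0, Z=1, X=2, Y=1) weight 1/315
  (W=0, U=0, Z=1, X=2, Y=3) weight 1/315
  (W=0, U=1, Z=0, X=1, Y=0) weight 1/210
  (W=0, U=1, Z=0, X=1, Y=2) weight 1/420
  … 134 more
Group by Y:
  weight(Y=0) = 2/15
  weight(Y=1) = 16/105
  weight(Y=2) = 1/15
  weight(Y=3) = 16/105
Total weight = 2/15 + 16/105 + 1/15 + 16/105 = 53/105
P(Y=0 | obs) = 2/15 / 53/105 = 14/53
P(Y=1 | obs) = 16/105 / 53/105 = 16/53
P(Y=2 | obs) = 1/15 / 53/105 = 7/53
P(Y=3 | obs) = 16/105 / 53/105 = 16/53

P(Y=0) = 14/53, P(Y=1) = 16/53, P(Y=2) = 7/53, P(Y=3) = 16/53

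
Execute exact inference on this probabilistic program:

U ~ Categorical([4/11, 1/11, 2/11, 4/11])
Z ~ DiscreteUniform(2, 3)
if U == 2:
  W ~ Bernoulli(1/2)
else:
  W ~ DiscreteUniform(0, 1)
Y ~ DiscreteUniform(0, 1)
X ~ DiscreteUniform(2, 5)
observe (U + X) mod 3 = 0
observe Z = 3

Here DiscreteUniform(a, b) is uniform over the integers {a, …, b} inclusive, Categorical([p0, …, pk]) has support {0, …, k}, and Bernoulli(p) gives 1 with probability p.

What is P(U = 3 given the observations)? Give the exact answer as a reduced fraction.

P(U = 3 | obs) = 1/3

Enumerate traces; 20 have nonzero weight after conditioning:
  (U=0, Z=3, W=0, Y=0, X=3) weight 1/88
  (U=0, Z=3, W=0, Y=1, X=3) weight 1/88
  (U=0, Z=3, W=1, Y=0, X=3) weight 1/88
  (U=0, Z=3, W=1, Y=1, X=3) weight 1/88
  (U=1, Z=3, W=0, Y=0, X=2) weight 1/352
  (U=1, Z=3, W=0, Y=0, X=5) weight 1/352
  (U=1, Z=3, W=0, Y=1, X=2) weight 1/352
  (U=1, Z=3, W=0, Y=1, X=5) weight 1/352
  (U=2, Z=3, W=0, Y=0, X=4) weight 1/176
  (U=3, Z=3, W=0, Y=0, X=3) weight 1/88
  … 10 more
Group by U:
  weight(U=0) = 1/22
  weight(U=1) = 1/44
  weight(U=2) = 1/44
  weight(U=3) = 1/22
Total weight = 1/22 + 1/44 + 1/44 + 1/22 = 3/22
P(U=0 | obs) = 1/22 / 3/22 = 1/3
P(U=1 | obs) = 1/44 / 3/22 = 1/6
P(U=2 | obs) = 1/44 / 3/22 = 1/6
P(U=3 | obs) = 1/22 / 3/22 = 1/3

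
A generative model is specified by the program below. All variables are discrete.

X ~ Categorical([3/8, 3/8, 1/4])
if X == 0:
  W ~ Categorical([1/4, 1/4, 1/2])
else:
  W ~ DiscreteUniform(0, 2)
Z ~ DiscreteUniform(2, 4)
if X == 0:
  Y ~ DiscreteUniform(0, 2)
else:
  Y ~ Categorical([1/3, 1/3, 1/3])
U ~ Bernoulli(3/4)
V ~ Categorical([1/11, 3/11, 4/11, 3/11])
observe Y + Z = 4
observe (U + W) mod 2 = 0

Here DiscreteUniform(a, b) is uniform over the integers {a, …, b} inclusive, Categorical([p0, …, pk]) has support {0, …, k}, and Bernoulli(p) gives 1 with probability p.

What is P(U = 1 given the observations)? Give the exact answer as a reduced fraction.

Enumerate traces; 108 have nonzero weight after conditioning:
  (X=0, W=0, Z=2, Y=2, U=0, V=0) weight 1/4224
  (X=0, W=0, Z=2, Y=2, U=0, V=1) weight 1/1408
  (X=0, W=0, Z=2, Y=2, U=0, V=2) weight 1/1056
  (X=0, W=0, Z=2, Y=2, U=0, V=3) weight 1/1408
  (X=0, W=0, Z=3, Y=1, U=0, V=0) weight 1/4224
  (X=0, W=0, Z=3, Y=1, U=0, V=1) weight 1/1408
  (X=0, W=0, Z=3, Y=1, U=0, V=2) weight 1/1056
  (X=0, W=0, Z=3, Y=1, U=0, V=3) weight 1/1408
  (X=0, W=1, Z=2, Y=2, U=1, V=0) weight 1/1408
  … 99 more
Group by U:
  weight(U=0) = 67/1152
  weight(U=1) = 29/384
Total weight = 67/1152 + 29/384 = 77/576
P(U=0 | obs) = 67/1152 / 77/576 = 67/154
P(U=1 | obs) = 29/384 / 77/576 = 87/154

P(U = 1 | obs) = 87/154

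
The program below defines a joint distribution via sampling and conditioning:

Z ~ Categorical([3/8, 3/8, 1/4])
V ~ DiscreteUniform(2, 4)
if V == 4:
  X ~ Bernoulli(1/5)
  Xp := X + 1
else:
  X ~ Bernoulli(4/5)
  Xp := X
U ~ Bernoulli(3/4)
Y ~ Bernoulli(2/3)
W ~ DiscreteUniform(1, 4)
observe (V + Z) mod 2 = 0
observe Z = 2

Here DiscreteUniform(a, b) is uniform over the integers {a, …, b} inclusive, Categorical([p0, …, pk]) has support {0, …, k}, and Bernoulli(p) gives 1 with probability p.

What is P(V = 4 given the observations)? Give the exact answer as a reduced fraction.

Enumerate traces; 64 have nonzero weight after conditioning:
  (Z=2, V=2, X=0, U=0, Y=0, W=1) weight 1/2880
  (Z=2, V=2, X=0, U=0, Y=0, W=2) weight 1/2880
  (Z=2, V=2, X=0, U=0, Y=0, W=3) weight 1/2880
  (Z=2, V=2, X=0, U=0, Y=0, W=4) weight 1/2880
  (Z=2, V=2, X=0, U=0, Y=1, W=1) weight 1/1440
  (Z=2, V=2, X=0, U=0, Y=1, W=2) weight 1/1440
  (Z=2, V=2, X=0, U=0, Y=1, W=3) weight 1/1440
  (Z=2, V=2, X=0, U=0, Y=1, W=4) weight 1/1440
  (Z=2, V=4, X=0, U=0, Y=0, W=1) weight 1/720
  … 55 more
Group by V:
  weight(V=2) = 1/12
  weight(V=4) = 1/12
Total weight = 1/12 + 1/12 = 1/6
P(V=2 | obs) = 1/12 / 1/6 = 1/2
P(V=4 | obs) = 1/12 / 1/6 = 1/2

P(V = 4 | obs) = 1/2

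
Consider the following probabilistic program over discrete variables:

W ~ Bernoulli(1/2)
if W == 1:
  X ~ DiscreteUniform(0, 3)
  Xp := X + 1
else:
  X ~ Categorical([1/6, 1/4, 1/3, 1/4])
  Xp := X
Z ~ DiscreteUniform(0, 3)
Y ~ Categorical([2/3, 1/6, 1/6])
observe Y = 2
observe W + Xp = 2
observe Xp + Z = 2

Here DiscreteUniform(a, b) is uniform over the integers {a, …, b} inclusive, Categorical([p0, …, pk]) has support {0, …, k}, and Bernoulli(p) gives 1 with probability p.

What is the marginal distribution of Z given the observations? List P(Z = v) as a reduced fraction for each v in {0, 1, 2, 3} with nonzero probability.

P(Z=0) = 4/7, P(Z=1) = 3/7

Enumerate traces; 2 have nonzero weight after conditioning:
  (W=0, X=2, Z=0, Y=2) weight 1/144
  (W=1, X=0, Z=1, Y=2) weight 1/192
Group by Z:
  weight(Z=0) = 1/144
  weight(Z=1) = 1/192
Total weight = 1/144 + 1/192 = 7/576
P(Z=0 | obs) = 1/144 / 7/576 = 4/7
P(Z=1 | obs) = 1/192 / 7/576 = 3/7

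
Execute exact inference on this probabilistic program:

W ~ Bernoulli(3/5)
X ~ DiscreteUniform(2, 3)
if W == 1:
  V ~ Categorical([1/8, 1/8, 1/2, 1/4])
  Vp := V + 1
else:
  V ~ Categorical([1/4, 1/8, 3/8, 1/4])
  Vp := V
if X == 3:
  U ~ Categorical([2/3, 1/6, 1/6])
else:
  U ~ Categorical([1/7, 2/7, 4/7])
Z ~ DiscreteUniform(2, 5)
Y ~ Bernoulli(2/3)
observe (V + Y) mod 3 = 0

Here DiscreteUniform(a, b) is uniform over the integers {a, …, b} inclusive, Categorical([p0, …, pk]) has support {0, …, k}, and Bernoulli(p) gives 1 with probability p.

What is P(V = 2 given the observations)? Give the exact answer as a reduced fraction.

P(V = 2 | obs) = 36/53

Enumerate traces; 144 have nonzero weight after conditioning:
  (W=0, X=2, V=0, U=0, Z=2, Y=0) weight 1/1680
  (W=0, X=2, V=0, U=0, Z=3, Y=0) weight 1/1680
  (W=0, X=2, V=0, U=0, Z=4, Y=0) weight 1/1680
  (W=0, X=2, V=0, U=0, Z=5, Y=0) weight 1/1680
  (W=0, X=2, V=0, U=1, Z=2, Y=0) weight 1/840
  (W=0, X=2, V=0, U=1, Z=3, Y=0) weight 1/840
  (W=0, X=2, V=0, U=1, Z=4, Y=0) weight 1/840
  (W=0, X=2, V=0, U=1, Z=5, Y=0) weight 1/840
  (W=0, X=2, V=2, U=0, Z=2, Y=1) weight 1/560
  (W=0, X=2, V=3, U=0, Z=2, Y=0) weight 1/1680
  … 134 more
Group by V:
  weight(V=0) = 7/120
  weight(V=2) = 3/10
  weight(V=3) = 1/12
Total weight = 7/120 + 3/10 + 1/12 = 53/120
P(V=0 | obs) = 7/120 / 53/120 = 7/53
P(V=2 | obs) = 3/10 / 53/120 = 36/53
P(V=3 | obs) = 1/12 / 53/120 = 10/53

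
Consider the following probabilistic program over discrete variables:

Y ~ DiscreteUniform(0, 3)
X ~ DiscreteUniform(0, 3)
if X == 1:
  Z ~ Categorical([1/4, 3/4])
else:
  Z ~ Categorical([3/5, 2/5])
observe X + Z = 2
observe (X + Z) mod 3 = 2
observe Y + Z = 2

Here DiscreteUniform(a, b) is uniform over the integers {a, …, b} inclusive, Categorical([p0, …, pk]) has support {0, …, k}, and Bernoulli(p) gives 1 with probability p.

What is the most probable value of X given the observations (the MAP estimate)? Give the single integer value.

argmax_v P(X = v | obs) = 1

Enumerate traces; 2 have nonzero weight after conditioning:
  (Y=1, X=1, Z=1) weight 3/64
  (Y=2, X=2, Z=0) weight 3/80
Group by X:
  weight(X=1) = 3/64
  weight(X=2) = 3/80
Total weight = 3/64 + 3/80 = 27/320
P(X=1 | obs) = 3/64 / 27/320 = 5/9
P(X=2 | obs) = 3/80 / 27/320 = 4/9
argmax = 1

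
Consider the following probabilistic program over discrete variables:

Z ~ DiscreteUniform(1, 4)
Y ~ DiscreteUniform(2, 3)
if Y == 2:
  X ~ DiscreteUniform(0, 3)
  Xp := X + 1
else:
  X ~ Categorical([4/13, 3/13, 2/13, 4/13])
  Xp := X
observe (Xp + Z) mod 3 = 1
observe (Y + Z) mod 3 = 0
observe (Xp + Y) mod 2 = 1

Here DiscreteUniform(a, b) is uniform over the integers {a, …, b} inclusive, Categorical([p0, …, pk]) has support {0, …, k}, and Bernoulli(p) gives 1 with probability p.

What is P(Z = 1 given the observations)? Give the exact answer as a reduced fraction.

P(Z = 1 | obs) = 1/2

Enumerate traces; 2 have nonzero weight after conditioning:
  (Z=1, Y=2, X=2) weight 1/32
  (Z=4, Y=2, X=2) weight 1/32
Group by Z:
  weight(Z=1) = 1/32
  weight(Z=4) = 1/32
Total weight = 1/32 + 1/32 = 1/16
P(Z=1 | obs) = 1/32 / 1/16 = 1/2
P(Z=4 | obs) = 1/32 / 1/16 = 1/2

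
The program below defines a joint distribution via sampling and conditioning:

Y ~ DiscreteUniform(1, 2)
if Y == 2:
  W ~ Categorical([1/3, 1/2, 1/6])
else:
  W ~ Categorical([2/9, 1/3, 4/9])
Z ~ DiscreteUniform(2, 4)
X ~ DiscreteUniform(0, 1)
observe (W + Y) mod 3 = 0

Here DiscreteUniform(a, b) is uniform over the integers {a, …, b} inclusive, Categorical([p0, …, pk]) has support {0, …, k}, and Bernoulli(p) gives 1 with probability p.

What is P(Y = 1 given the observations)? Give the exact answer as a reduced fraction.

P(Y = 1 | obs) = 8/17

Enumerate traces; 12 have nonzero weight after conditioning:
  (Y=1, W=2, Z=2, X=0) weight 1/27
  (Y=1, W=2, Z=2, X=1) weight 1/27
  (Y=1, W=2, Z=3, X=0) weight 1/27
  (Y=1, W=2, Z=3, X=1) weight 1/27
  (Y=1, W=2, Z=4, X=0) weight 1/27
  (Y=1, W=2, Z=4, X=1) weight 1/27
  (Y=2, W=1, Z=2, X=0) weight 1/24
  (Y=2, W=1, Z=2, X=1) weight 1/24
  … 4 more
Group by Y:
  weight(Y=1) = 2/9
  weight(Y=2) = 1/4
Total weight = 2/9 + 1/4 = 17/36
P(Y=1 | obs) = 2/9 / 17/36 = 8/17
P(Y=2 | obs) = 1/4 / 17/36 = 9/17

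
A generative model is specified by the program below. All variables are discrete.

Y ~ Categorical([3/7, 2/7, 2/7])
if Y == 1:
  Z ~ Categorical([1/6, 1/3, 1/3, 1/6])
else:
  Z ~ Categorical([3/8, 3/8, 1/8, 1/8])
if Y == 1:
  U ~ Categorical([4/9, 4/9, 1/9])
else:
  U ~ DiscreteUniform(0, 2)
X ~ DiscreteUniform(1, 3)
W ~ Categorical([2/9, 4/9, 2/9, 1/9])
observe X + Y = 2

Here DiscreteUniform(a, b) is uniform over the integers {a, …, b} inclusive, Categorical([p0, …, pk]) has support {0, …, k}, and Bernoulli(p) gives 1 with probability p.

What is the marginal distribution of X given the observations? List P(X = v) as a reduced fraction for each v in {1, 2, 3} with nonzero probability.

Enumerate traces; 96 have nonzero weight after conditioning:
  (Y=0, Z=0, U=0, X=2, W=0) weight 1/252
  (Y=0, Z=0, U=0, X=2, W=1) weight 1/126
  (Y=0, Z=0, U=0, X=2, W=2) weight 1/252
  (Y=0, Z=0, U=0, X=2, W=3) weight 1/504
  (Y=0, Z=0, U=1, X=2, W=0) weight 1/252
  (Y=0, Z=0, U=1, X=2, W=1) weight 1/126
  (Y=0, Z=0, U=1, X=2, W=2) weight 1/252
  (Y=0, Z=0, U=1, X=2, W=3) weight 1/504
  (Y=1, Z=0, U=0, X=1, W=0) weight 8/5103
  … 87 more
Group by X:
  weight(X=1) = 2/21
  weight(X=2) = 1/7
Total weight = 2/21 + 1/7 = 5/21
P(X=1 | obs) = 2/21 / 5/21 = 2/5
P(X=2 | obs) = 1/7 / 5/21 = 3/5

P(X=1) = 2/5, P(X=2) = 3/5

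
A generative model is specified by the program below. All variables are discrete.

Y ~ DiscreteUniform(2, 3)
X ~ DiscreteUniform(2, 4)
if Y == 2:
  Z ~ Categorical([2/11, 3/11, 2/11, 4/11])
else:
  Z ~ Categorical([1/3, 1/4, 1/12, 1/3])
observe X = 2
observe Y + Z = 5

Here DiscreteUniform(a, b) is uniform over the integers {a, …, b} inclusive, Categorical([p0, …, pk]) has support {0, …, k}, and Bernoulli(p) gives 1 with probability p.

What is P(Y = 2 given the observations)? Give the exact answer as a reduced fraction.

Enumerate traces; 2 have nonzero weight after conditioning:
  (Y=2, X=2, Z=3) weight 2/33
  (Y=3, X=2, Z=2) weight 1/72
Group by Y:
  weight(Y=2) = 2/33
  weight(Y=3) = 1/72
Total weight = 2/33 + 1/72 = 59/792
P(Y=2 | obs) = 2/33 / 59/792 = 48/59
P(Y=3 | obs) = 1/72 / 59/792 = 11/59

P(Y = 2 | obs) = 48/59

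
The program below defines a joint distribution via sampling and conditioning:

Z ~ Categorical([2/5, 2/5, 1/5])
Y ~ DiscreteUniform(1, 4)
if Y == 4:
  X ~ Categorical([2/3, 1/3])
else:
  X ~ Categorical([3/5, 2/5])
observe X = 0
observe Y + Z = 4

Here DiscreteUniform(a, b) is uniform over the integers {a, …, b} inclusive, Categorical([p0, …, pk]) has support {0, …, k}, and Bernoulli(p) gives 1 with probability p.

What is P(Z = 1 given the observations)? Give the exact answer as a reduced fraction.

Enumerate traces; 3 have nonzero weight after conditioning:
  (Z=0, Y=4, X=0) weight 1/15
  (Z=1, Y=3, X=0) weight 3/50
  (Z=2, Y=2, X=0) weight 3/100
Group by Z:
  weight(Z=0) = 1/15
  weight(Z=1) = 3/50
  weight(Z=2) = 3/100
Total weight = 1/15 + 3/50 + 3/100 = 47/300
P(Z=0 | obs) = 1/15 / 47/300 = 20/47
P(Z=1 | obs) = 3/50 / 47/300 = 18/47
P(Z=2 | obs) = 3/100 / 47/300 = 9/47

P(Z = 1 | obs) = 18/47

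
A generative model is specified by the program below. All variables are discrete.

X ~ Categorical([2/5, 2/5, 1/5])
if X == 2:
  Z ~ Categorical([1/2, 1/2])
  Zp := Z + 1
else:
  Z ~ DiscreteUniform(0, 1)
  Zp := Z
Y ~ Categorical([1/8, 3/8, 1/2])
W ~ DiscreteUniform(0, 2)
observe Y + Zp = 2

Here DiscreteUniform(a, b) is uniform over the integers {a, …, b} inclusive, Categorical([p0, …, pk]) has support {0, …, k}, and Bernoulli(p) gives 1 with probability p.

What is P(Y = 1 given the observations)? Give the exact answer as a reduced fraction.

P(Y = 1 | obs) = 15/32

Enumerate traces; 18 have nonzero weight after conditioning:
  (X=0, Z=0, Y=2, W=0) weight 1/30
  (X=0, Z=0, Y=2, W=1) weight 1/30
  (X=0, Z=0, Y=2, W=2) weight 1/30
  (X=0, Z=1, Y=1, W=0) weight 1/40
  (X=0, Z=1, Y=1, W=1) weight 1/40
  (X=0, Z=1, Y=1, W=2) weight 1/40
  (X=1, Z=0, Y=2, W=0) weight 1/30
  (X=1, Z=0, Y=2, W=1) weight 1/30
  (X=2, Z=1, Y=0, W=0) weight 1/240
  … 9 more
Group by Y:
  weight(Y=0) = 1/80
  weight(Y=1) = 3/16
  weight(Y=2) = 1/5
Total weight = 1/80 + 3/16 + 1/5 = 2/5
P(Y=0 | obs) = 1/80 / 2/5 = 1/32
P(Y=1 | obs) = 3/16 / 2/5 = 15/32
P(Y=2 | obs) = 1/5 / 2/5 = 1/2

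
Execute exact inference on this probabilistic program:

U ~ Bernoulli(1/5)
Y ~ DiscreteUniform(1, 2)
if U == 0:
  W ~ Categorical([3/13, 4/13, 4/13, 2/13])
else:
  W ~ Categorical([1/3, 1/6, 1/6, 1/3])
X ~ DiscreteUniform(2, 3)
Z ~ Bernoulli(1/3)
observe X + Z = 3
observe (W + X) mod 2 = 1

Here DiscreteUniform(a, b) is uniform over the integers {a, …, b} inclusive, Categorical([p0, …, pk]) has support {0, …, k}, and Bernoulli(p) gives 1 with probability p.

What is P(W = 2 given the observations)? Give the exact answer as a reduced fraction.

P(W = 2 | obs) = 218/597

Enumerate traces; 16 have nonzero weight after conditioning:
  (U=0, Y=1, W=0, X=3, Z=0) weight 2/65
  (U=0, Y=1, W=1, X=2, Z=1) weight 4/195
  (U=0, Y=1, W=2, X=3, Z=0) weight 8/195
  (U=0, Y=1, W=3, X=2, Z=1) weight 2/195
  (U=0, Y=2, W=0, X=3, Z=0) weight 2/65
  (U=0, Y=2, W=1, X=2, Z=1) weight 4/195
  (U=0, Y=2, W=2, X=3, Z=0) weight 8/195
  (U=0, Y=2, W=3, X=2, Z=1) weight 2/195
  … 8 more
Group by W:
  weight(W=0) = 49/585
  weight(W=1) = 109/2340
  weight(W=2) = 109/1170
  weight(W=3) = 37/1170
Total weight = 49/585 + 109/2340 + 109/1170 + 37/1170 = 199/780
P(W=0 | obs) = 49/585 / 199/780 = 196/597
P(W=1 | obs) = 109/2340 / 199/780 = 109/597
P(W=2 | obs) = 109/1170 / 199/780 = 218/597
P(W=3 | obs) = 37/1170 / 199/780 = 74/597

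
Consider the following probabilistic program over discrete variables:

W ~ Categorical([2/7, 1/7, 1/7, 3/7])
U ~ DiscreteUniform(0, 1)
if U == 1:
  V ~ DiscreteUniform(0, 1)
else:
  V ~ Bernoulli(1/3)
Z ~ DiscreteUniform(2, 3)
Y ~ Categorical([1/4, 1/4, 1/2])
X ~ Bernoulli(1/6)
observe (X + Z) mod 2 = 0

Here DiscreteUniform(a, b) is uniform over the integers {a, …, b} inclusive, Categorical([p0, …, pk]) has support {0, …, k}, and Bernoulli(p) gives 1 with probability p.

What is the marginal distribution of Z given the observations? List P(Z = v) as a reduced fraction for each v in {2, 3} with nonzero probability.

P(Z=2) = 5/6, P(Z=3) = 1/6

Enumerate traces; 96 have nonzero weight after conditioning:
  (W=0, U=0, V=0, Z=2, Y=0, X=0) weight 5/504
  (W=0, U=0, V=0, Z=2, Y=1, X=0) weight 5/504
  (W=0, U=0, V=0, Z=2, Y=2, X=0) weight 5/252
  (W=0, U=0, V=0, Z=3, Y=0, X=1) weight 1/504
  (W=0, U=0, V=0, Z=3, Y=1, X=1) weight 1/504
  (W=0, U=0, V=0, Z=3, Y=2, X=1) weight 1/252
  (W=0, U=0, V=1, Z=2, Y=0, X=0) weight 5/1008
  (W=0, U=0, V=1, Z=2, Y=1, X=0) weight 5/1008
  … 88 more
Group by Z:
  weight(Z=2) = 5/12
  weight(Z=3) = 1/12
Total weight = 5/12 + 1/12 = 1/2
P(Z=2 | obs) = 5/12 / 1/2 = 5/6
P(Z=3 | obs) = 1/12 / 1/2 = 1/6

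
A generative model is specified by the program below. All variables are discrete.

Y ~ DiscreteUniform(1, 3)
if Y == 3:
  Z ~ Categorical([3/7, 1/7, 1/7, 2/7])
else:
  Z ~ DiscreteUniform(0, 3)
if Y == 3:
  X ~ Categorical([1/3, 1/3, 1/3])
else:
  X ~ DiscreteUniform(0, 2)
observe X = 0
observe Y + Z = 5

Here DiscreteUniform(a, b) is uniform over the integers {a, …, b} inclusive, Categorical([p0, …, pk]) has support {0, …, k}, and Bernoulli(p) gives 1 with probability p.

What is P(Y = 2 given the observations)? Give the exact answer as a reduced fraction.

Enumerate traces; 2 have nonzero weight after conditioning:
  (Y=2, Z=3, X=0) weight 1/36
  (Y=3, Z=2, X=0) weight 1/63
Group by Y:
  weight(Y=2) = 1/36
  weight(Y=3) = 1/63
Total weight = 1/36 + 1/63 = 11/252
P(Y=2 | obs) = 1/36 / 11/252 = 7/11
P(Y=3 | obs) = 1/63 / 11/252 = 4/11

P(Y = 2 | obs) = 7/11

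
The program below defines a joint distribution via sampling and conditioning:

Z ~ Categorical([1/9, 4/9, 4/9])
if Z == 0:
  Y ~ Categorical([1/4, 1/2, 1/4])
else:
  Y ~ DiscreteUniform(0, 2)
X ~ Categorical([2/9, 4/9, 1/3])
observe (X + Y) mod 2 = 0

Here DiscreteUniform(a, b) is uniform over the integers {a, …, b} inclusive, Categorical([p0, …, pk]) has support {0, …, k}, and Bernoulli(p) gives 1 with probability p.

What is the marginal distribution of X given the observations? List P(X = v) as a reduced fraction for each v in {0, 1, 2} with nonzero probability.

P(X=0) = 70/251, P(X=1) = 76/251, P(X=2) = 105/251

Enumerate traces; 15 have nonzero weight after conditioning:
  (Z=0, Y=0, X=0) weight 1/162
  (Z=0, Y=0, X=2) weight 1/108
  (Z=0, Y=1, X=1) weight 2/81
  (Z=0, Y=2, X=0) weight 1/162
  (Z=0, Y=2, X=2) weight 1/108
  (Z=1, Y=0, X=0) weight 8/243
  (Z=1, Y=0, X=2) weight 4/81
  (Z=1, Y=1, X=1) weight 16/243
  … 7 more
Group by X:
  weight(X=0) = 35/243
  weight(X=1) = 38/243
  weight(X=2) = 35/162
Total weight = 35/243 + 38/243 + 35/162 = 251/486
P(X=0 | obs) = 35/243 / 251/486 = 70/251
P(X=1 | obs) = 38/243 / 251/486 = 76/251
P(X=2 | obs) = 35/162 / 251/486 = 105/251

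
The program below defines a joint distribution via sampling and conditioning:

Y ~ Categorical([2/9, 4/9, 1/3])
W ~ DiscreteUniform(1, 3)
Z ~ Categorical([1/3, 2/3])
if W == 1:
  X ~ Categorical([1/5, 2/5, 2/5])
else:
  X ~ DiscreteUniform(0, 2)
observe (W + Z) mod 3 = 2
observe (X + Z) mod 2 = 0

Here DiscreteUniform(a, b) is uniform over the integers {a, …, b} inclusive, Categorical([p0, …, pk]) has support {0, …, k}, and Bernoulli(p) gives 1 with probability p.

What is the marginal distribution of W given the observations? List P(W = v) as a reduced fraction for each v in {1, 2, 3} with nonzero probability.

P(W=1) = 6/11, P(W=2) = 5/11

Enumerate traces; 9 have nonzero weight after conditioning:
  (Y=0, W=1, Z=1, X=1) weight 8/405
  (Y=0, W=2, Z=0, X=0) weight 2/243
  (Y=0, W=2, Z=0, X=2) weight 2/243
  (Y=1, W=1, Z=1, X=1) weight 16/405
  (Y=1, W=2, Z=0, X=0) weight 4/243
  (Y=1, W=2, Z=0, X=2) weight 4/243
  (Y=2, W=1, Z=1, X=1) weight 4/135
  (Y=2, W=2, Z=0, X=0) weight 1/81
  … 1 more
Group by W:
  weight(W=1) = 4/45
  weight(W=2) = 2/27
Total weight = 4/45 + 2/27 = 22/135
P(W=1 | obs) = 4/45 / 22/135 = 6/11
P(W=2 | obs) = 2/27 / 22/135 = 5/11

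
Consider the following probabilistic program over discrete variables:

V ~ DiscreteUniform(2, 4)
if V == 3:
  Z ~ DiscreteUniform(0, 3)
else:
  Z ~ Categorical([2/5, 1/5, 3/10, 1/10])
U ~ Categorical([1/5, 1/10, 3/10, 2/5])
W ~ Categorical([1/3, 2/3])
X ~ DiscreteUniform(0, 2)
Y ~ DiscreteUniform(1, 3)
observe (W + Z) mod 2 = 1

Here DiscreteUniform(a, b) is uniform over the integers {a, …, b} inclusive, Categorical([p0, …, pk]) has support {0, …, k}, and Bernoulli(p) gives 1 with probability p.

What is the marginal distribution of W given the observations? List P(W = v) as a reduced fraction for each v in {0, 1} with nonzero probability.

Enumerate traces; 432 have nonzero weight after conditioning:
  (V=2, Z=0, U=0, W=1, X=0, Y=1) weight 4/2025
  (V=2, Z=0, U=0, W=1, X=0, Y=2) weight 4/2025
  (V=2, Z=0, U=0, W=1, X=0, Y=3) weight 4/2025
  (V=2, Z=0, U=0, W=1, X=1, Y=1) weight 4/2025
  (V=2, Z=0, U=0, W=1, X=1, Y=2) weight 4/2025
  (V=2, Z=0, U=0, W=1, X=1, Y=3) weight 4/2025
  (V=2, Z=0, U=0, W=1, X=2, Y=1) weight 4/2025
  (V=2, Z=0, U=0, W=1, X=2, Y=2) weight 4/2025
  (V=2, Z=1, U=0, W=0, X=0, Y=1) weight 1/2025
  … 423 more
Group by W:
  weight(W=0) = 11/90
  weight(W=1) = 19/45
Total weight = 11/90 + 19/45 = 49/90
P(W=0 | obs) = 11/90 / 49/90 = 11/49
P(W=1 | obs) = 19/45 / 49/90 = 38/49

P(W=0) = 11/49, P(W=1) = 38/49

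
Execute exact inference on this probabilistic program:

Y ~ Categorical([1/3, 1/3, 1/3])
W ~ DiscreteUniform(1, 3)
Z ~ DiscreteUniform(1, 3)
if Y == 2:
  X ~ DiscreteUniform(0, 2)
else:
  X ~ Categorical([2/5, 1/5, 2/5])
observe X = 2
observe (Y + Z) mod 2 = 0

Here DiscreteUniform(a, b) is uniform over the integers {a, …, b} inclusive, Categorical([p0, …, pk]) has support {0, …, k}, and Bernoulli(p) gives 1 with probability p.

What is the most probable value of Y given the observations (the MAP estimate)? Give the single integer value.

Enumerate traces; 12 have nonzero weight after conditioning:
  (Y=0, W=1, Z=2, X=2) weight 2/135
  (Y=0, W=2, Z=2, X=2) weight 2/135
  (Y=0, W=3, Z=2, X=2) weight 2/135
  (Y=1, W=1, Z=1, X=2) weight 2/135
  (Y=1, W=1, Z=3, X=2) weight 2/135
  (Y=1, W=2, Z=1, X=2) weight 2/135
  (Y=1, W=2, Z=3, X=2) weight 2/135
  (Y=1, W=3, Z=1, X=2) weight 2/135
  (Y=2, W=1, Z=2, X=2) weight 1/81
  … 3 more
Group by Y:
  weight(Y=0) = 2/45
  weight(Y=1) = 4/45
  weight(Y=2) = 1/27
Total weight = 2/45 + 4/45 + 1/27 = 23/135
P(Y=0 | obs) = 2/45 / 23/135 = 6/23
P(Y=1 | obs) = 4/45 / 23/135 = 12/23
P(Y=2 | obs) = 1/27 / 23/135 = 5/23
argmax = 1

argmax_v P(Y = v | obs) = 1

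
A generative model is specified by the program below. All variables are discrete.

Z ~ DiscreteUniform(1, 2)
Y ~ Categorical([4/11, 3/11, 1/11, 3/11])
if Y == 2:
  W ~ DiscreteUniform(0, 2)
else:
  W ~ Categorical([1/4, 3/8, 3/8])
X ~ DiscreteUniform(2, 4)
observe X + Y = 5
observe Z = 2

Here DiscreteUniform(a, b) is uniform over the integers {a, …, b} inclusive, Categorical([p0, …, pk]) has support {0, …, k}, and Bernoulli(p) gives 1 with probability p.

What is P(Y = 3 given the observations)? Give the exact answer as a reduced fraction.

P(Y = 3 | obs) = 3/7

Enumerate traces; 9 have nonzero weight after conditioning:
  (Z=2, Y=1, W=0, X=4) weight 1/88
  (Z=2, Y=1, W=1, X=4) weight 3/176
  (Z=2, Y=1, W=2, X=4) weight 3/176
  (Z=2, Y=2, W=0, X=3) weight 1/198
  (Z=2, Y=2, W=1, X=3) weight 1/198
  (Z=2, Y=2, W=2, X=3) weight 1/198
  (Z=2, Y=3, W=0, X=2) weight 1/88
  (Z=2, Y=3, W=1, X=2) weight 3/176
  … 1 more
Group by Y:
  weight(Y=1) = 1/22
  weight(Y=2) = 1/66
  weight(Y=3) = 1/22
Total weight = 1/22 + 1/66 + 1/22 = 7/66
P(Y=1 | obs) = 1/22 / 7/66 = 3/7
P(Y=2 | obs) = 1/66 / 7/66 = 1/7
P(Y=3 | obs) = 1/22 / 7/66 = 3/7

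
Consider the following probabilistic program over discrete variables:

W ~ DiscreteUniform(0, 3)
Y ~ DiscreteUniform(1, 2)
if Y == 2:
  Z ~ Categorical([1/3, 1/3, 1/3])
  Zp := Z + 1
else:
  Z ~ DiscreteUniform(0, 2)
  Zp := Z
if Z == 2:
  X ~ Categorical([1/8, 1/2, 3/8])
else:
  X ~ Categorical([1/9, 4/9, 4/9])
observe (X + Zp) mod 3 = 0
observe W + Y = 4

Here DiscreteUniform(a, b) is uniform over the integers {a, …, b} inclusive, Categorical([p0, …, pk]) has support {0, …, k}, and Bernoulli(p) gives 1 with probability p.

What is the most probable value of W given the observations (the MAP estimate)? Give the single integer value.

argmax_v P(W = v | obs) = 3

Enumerate traces; 6 have nonzero weight after conditioning:
  (W=2, Y=2, Z=0, X=2) weight 1/54
  (W=2, Y=2, Z=1, X=1) weight 1/54
  (W=2, Y=2, Z=2, X=0) weight 1/192
  (W=3, Y=1, Z=0, X=0) weight 1/216
  (W=3, Y=1, Z=1, X=2) weight 1/54
  (W=3, Y=1, Z=2, X=1) weight 1/48
Group by W:
  weight(W=2) = 73/1728
  weight(W=3) = 19/432
Total weight = 73/1728 + 19/432 = 149/1728
P(W=2 | obs) = 73/1728 / 149/1728 = 73/149
P(W=3 | obs) = 19/432 / 149/1728 = 76/149
argmax = 3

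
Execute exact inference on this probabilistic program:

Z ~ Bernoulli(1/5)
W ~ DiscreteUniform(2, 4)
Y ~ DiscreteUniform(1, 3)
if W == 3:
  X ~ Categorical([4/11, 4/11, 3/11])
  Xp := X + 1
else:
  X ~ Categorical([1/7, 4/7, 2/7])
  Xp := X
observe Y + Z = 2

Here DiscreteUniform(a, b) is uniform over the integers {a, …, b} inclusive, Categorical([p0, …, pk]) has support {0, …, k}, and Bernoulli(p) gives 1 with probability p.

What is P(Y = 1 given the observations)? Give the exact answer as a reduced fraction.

Enumerate traces; 18 have nonzero weight after conditioning:
  (Z=0, W=2, Y=2, X=0) weight 4/315
  (Z=0, W=2, Y=2, X=1) weight 16/315
  (Z=0, W=2, Y=2, X=2) weight 8/315
  (Z=0, W=3, Y=2, X=0) weight 16/495
  (Z=0, W=3, Y=2, X=1) weight 16/495
  (Z=0, W=3, Y=2, X=2) weight 4/165
  (Z=0, W=4, Y=2, X=0) weight 4/315
  (Z=0, W=4, Y=2, X=1) weight 16/315
  (Z=1, W=2, Y=1, X=0) weight 1/315
  … 9 more
Group by Y:
  weight(Y=1) = 1/15
  weight(Y=2) = 4/15
Total weight = 1/15 + 4/15 = 1/3
P(Y=1 | obs) = 1/15 / 1/3 = 1/5
P(Y=2 | obs) = 4/15 / 1/3 = 4/5

P(Y = 1 | obs) = 1/5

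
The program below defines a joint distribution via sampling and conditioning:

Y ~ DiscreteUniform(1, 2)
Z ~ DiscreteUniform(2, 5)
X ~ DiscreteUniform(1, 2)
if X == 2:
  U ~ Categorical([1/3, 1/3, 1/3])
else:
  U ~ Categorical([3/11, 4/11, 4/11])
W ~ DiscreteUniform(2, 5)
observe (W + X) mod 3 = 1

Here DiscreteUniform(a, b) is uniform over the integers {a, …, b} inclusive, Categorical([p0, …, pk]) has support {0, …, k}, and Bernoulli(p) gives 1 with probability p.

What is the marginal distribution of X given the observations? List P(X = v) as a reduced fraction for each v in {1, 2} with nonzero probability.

P(X=1) = 1/3, P(X=2) = 2/3

Enumerate traces; 72 have nonzero weight after conditioning:
  (Y=1, Z=2, X=1, U=0, W=3) weight 3/704
  (Y=1, Z=2, X=1, U=1, W=3) weight 1/176
  (Y=1, Z=2, X=1, U=2, W=3) weight 1/176
  (Y=1, Z=2, X=2, U=0, W=2) weight 1/192
  (Y=1, Z=2, X=2, U=0, W=5) weight 1/192
  (Y=1, Z=2, X=2, U=1, W=2) weight 1/192
  (Y=1, Z=2, X=2, U=1, W=5) weight 1/192
  (Y=1, Z=2, X=2, U=2, W=2) weight 1/192
  … 64 more
Group by X:
  weight(X=1) = 1/8
  weight(X=2) = 1/4
Total weight = 1/8 + 1/4 = 3/8
P(X=1 | obs) = 1/8 / 3/8 = 1/3
P(X=2 | obs) = 1/4 / 3/8 = 2/3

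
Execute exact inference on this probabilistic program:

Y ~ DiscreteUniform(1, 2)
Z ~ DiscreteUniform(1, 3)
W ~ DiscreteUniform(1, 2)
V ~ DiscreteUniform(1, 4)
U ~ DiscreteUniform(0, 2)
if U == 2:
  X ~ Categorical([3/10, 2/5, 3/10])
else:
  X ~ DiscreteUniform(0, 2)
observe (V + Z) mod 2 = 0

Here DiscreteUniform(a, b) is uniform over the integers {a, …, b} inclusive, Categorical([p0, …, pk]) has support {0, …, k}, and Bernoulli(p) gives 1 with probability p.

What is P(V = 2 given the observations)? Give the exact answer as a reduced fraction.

P(V = 2 | obs) = 1/6

Enumerate traces; 216 have nonzero weight after conditioning:
  (Y=1, Z=1, W=1, V=1, U=0, X=0) weight 1/432
  (Y=1, Z=1, W=1, V=1, U=0, X=1) weight 1/432
  (Y=1, Z=1, W=1, V=1, U=0, X=2) weight 1/432
  (Y=1, Z=1, W=1, V=1, U=1, X=0) weight 1/432
  (Y=1, Z=1, W=1, V=1, U=1, X=1) weight 1/432
  (Y=1, Z=1, W=1, V=1, U=1, X=2) weight 1/432
  (Y=1, Z=1, W=1, V=1, U=2, X=0) weight 1/480
  (Y=1, Z=1, W=1, V=1, U=2, X=1) weight 1/360
  (Y=1, Z=1, W=1, V=3, U=0, X=0) weight 1/432
  (Y=1, Z=2, W=1, V=2, U=0, X=0) weight 1/432
  … 206 more
Group by V:
  weight(V=1) = 1/6
  weight(V=2) = 1/12
  weight(V=3) = 1/6
  weight(V=4) = 1/12
Total weight = 1/6 + 1/12 + 1/6 + 1/12 = 1/2
P(V=1 | obs) = 1/6 / 1/2 = 1/3
P(V=2 | obs) = 1/12 / 1/2 = 1/6
P(V=3 | obs) = 1/6 / 1/2 = 1/3
P(V=4 | obs) = 1/12 / 1/2 = 1/6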